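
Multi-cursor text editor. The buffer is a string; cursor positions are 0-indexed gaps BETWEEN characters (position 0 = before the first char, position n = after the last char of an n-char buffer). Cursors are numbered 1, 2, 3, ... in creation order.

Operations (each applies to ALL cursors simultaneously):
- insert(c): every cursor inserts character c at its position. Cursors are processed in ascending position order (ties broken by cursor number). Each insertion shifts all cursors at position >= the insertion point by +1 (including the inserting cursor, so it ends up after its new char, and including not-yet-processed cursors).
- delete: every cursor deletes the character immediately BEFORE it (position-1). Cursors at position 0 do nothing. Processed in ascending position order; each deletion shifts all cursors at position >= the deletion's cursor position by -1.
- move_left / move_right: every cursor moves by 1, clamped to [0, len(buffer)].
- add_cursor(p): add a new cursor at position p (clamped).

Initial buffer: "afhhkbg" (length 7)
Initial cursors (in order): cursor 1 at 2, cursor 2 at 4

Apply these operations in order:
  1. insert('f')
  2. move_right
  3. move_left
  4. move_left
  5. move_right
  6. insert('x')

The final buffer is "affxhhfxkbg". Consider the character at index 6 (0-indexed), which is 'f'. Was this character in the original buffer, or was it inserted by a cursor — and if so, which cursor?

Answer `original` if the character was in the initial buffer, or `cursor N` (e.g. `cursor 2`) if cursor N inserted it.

Answer: cursor 2

Derivation:
After op 1 (insert('f')): buffer="affhhfkbg" (len 9), cursors c1@3 c2@6, authorship ..1..2...
After op 2 (move_right): buffer="affhhfkbg" (len 9), cursors c1@4 c2@7, authorship ..1..2...
After op 3 (move_left): buffer="affhhfkbg" (len 9), cursors c1@3 c2@6, authorship ..1..2...
After op 4 (move_left): buffer="affhhfkbg" (len 9), cursors c1@2 c2@5, authorship ..1..2...
After op 5 (move_right): buffer="affhhfkbg" (len 9), cursors c1@3 c2@6, authorship ..1..2...
After op 6 (insert('x')): buffer="affxhhfxkbg" (len 11), cursors c1@4 c2@8, authorship ..11..22...
Authorship (.=original, N=cursor N): . . 1 1 . . 2 2 . . .
Index 6: author = 2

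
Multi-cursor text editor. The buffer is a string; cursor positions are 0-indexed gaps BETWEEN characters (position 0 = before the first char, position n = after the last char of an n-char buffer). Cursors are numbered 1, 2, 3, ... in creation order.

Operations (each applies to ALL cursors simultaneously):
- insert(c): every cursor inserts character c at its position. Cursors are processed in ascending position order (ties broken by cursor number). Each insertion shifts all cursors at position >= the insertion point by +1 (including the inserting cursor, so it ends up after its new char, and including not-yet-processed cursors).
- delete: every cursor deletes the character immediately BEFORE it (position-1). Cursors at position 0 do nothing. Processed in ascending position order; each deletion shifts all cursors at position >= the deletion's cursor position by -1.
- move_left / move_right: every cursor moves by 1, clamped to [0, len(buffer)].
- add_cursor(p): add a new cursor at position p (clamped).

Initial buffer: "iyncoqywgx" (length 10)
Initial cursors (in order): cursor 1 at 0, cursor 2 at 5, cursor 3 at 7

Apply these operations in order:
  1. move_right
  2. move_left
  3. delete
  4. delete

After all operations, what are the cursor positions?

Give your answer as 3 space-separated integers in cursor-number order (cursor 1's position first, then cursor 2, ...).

After op 1 (move_right): buffer="iyncoqywgx" (len 10), cursors c1@1 c2@6 c3@8, authorship ..........
After op 2 (move_left): buffer="iyncoqywgx" (len 10), cursors c1@0 c2@5 c3@7, authorship ..........
After op 3 (delete): buffer="iyncqwgx" (len 8), cursors c1@0 c2@4 c3@5, authorship ........
After op 4 (delete): buffer="iynwgx" (len 6), cursors c1@0 c2@3 c3@3, authorship ......

Answer: 0 3 3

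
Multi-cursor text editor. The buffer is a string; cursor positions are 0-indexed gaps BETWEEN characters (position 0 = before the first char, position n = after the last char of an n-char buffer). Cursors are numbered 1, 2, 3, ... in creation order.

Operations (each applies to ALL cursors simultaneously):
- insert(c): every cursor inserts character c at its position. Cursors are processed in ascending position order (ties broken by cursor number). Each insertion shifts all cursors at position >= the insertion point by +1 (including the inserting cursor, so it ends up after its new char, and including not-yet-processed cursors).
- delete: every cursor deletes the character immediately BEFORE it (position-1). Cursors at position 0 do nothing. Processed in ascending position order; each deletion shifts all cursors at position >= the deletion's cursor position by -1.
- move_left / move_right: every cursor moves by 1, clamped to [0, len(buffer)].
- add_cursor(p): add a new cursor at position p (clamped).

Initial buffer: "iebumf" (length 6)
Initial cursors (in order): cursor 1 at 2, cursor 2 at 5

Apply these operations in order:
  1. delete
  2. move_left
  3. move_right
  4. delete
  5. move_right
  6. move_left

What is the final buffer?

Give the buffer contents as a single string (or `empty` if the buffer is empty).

Answer: bf

Derivation:
After op 1 (delete): buffer="ibuf" (len 4), cursors c1@1 c2@3, authorship ....
After op 2 (move_left): buffer="ibuf" (len 4), cursors c1@0 c2@2, authorship ....
After op 3 (move_right): buffer="ibuf" (len 4), cursors c1@1 c2@3, authorship ....
After op 4 (delete): buffer="bf" (len 2), cursors c1@0 c2@1, authorship ..
After op 5 (move_right): buffer="bf" (len 2), cursors c1@1 c2@2, authorship ..
After op 6 (move_left): buffer="bf" (len 2), cursors c1@0 c2@1, authorship ..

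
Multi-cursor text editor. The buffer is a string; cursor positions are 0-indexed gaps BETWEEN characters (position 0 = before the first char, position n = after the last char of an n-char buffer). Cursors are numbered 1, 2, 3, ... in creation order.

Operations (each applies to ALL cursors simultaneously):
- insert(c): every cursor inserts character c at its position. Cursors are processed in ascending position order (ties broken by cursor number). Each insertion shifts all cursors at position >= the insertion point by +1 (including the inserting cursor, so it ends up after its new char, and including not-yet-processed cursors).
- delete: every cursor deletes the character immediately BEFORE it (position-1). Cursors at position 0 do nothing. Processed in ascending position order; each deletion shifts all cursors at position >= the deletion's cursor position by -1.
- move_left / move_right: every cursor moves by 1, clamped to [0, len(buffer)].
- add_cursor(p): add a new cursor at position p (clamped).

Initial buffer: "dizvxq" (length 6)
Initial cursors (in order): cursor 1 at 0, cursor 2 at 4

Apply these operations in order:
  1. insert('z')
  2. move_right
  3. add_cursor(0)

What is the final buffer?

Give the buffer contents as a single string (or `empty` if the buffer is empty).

After op 1 (insert('z')): buffer="zdizvzxq" (len 8), cursors c1@1 c2@6, authorship 1....2..
After op 2 (move_right): buffer="zdizvzxq" (len 8), cursors c1@2 c2@7, authorship 1....2..
After op 3 (add_cursor(0)): buffer="zdizvzxq" (len 8), cursors c3@0 c1@2 c2@7, authorship 1....2..

Answer: zdizvzxq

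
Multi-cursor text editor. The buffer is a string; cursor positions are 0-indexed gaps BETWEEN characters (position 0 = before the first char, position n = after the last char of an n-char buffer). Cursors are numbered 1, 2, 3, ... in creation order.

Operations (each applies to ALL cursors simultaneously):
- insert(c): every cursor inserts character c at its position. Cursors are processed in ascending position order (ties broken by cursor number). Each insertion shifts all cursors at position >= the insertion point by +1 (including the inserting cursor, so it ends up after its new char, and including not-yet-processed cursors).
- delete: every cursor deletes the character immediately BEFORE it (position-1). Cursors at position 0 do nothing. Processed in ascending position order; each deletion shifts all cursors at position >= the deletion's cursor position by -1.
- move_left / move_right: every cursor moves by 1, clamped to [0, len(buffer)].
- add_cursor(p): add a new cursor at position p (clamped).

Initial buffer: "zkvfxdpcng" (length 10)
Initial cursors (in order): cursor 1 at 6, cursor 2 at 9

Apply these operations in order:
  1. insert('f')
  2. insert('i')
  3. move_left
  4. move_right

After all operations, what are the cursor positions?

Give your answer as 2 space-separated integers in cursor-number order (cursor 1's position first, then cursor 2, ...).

Answer: 8 13

Derivation:
After op 1 (insert('f')): buffer="zkvfxdfpcnfg" (len 12), cursors c1@7 c2@11, authorship ......1...2.
After op 2 (insert('i')): buffer="zkvfxdfipcnfig" (len 14), cursors c1@8 c2@13, authorship ......11...22.
After op 3 (move_left): buffer="zkvfxdfipcnfig" (len 14), cursors c1@7 c2@12, authorship ......11...22.
After op 4 (move_right): buffer="zkvfxdfipcnfig" (len 14), cursors c1@8 c2@13, authorship ......11...22.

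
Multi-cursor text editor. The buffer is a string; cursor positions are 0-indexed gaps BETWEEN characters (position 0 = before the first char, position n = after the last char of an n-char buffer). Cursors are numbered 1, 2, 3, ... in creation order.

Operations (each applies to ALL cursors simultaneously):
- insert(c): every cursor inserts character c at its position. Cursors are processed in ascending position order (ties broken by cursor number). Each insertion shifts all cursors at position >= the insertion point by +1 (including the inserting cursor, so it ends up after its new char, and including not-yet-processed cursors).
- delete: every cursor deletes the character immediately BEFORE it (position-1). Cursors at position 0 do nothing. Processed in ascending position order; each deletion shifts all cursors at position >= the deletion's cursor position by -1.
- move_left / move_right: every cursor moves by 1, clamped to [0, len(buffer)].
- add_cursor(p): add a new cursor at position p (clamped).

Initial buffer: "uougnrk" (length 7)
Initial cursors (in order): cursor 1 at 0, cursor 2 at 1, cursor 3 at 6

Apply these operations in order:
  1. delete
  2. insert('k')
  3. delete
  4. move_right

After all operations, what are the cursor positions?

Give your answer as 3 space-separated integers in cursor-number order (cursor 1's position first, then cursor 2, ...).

Answer: 1 1 5

Derivation:
After op 1 (delete): buffer="ougnk" (len 5), cursors c1@0 c2@0 c3@4, authorship .....
After op 2 (insert('k')): buffer="kkougnkk" (len 8), cursors c1@2 c2@2 c3@7, authorship 12....3.
After op 3 (delete): buffer="ougnk" (len 5), cursors c1@0 c2@0 c3@4, authorship .....
After op 4 (move_right): buffer="ougnk" (len 5), cursors c1@1 c2@1 c3@5, authorship .....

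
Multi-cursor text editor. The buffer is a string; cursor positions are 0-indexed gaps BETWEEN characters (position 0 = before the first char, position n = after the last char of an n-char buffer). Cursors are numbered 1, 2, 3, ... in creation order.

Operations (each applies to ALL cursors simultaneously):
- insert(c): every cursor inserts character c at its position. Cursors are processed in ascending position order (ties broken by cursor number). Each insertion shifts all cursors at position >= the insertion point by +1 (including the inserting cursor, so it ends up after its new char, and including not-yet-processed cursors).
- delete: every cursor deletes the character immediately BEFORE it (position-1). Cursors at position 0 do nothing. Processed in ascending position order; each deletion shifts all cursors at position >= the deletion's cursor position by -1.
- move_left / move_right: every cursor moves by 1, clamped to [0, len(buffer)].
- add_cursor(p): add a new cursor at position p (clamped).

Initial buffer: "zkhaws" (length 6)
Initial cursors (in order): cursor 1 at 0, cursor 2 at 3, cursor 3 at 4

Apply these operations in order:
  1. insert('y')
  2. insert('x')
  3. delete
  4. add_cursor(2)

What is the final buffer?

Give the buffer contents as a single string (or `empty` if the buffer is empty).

After op 1 (insert('y')): buffer="yzkhyayws" (len 9), cursors c1@1 c2@5 c3@7, authorship 1...2.3..
After op 2 (insert('x')): buffer="yxzkhyxayxws" (len 12), cursors c1@2 c2@7 c3@10, authorship 11...22.33..
After op 3 (delete): buffer="yzkhyayws" (len 9), cursors c1@1 c2@5 c3@7, authorship 1...2.3..
After op 4 (add_cursor(2)): buffer="yzkhyayws" (len 9), cursors c1@1 c4@2 c2@5 c3@7, authorship 1...2.3..

Answer: yzkhyayws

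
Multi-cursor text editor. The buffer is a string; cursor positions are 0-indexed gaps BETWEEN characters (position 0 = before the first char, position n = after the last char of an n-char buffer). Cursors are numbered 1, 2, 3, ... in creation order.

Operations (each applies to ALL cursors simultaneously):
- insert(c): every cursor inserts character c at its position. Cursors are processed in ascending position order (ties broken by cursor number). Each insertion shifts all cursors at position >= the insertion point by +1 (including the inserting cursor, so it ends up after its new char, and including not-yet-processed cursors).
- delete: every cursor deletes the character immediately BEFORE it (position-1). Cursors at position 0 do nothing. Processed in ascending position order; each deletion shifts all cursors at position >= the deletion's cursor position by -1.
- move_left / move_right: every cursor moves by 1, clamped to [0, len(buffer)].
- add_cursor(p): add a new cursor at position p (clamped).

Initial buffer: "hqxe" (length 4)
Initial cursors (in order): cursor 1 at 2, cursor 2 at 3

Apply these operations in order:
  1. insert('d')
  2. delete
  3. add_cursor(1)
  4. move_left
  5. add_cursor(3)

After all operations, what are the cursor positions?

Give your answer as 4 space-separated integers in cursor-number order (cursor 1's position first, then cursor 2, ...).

After op 1 (insert('d')): buffer="hqdxde" (len 6), cursors c1@3 c2@5, authorship ..1.2.
After op 2 (delete): buffer="hqxe" (len 4), cursors c1@2 c2@3, authorship ....
After op 3 (add_cursor(1)): buffer="hqxe" (len 4), cursors c3@1 c1@2 c2@3, authorship ....
After op 4 (move_left): buffer="hqxe" (len 4), cursors c3@0 c1@1 c2@2, authorship ....
After op 5 (add_cursor(3)): buffer="hqxe" (len 4), cursors c3@0 c1@1 c2@2 c4@3, authorship ....

Answer: 1 2 0 3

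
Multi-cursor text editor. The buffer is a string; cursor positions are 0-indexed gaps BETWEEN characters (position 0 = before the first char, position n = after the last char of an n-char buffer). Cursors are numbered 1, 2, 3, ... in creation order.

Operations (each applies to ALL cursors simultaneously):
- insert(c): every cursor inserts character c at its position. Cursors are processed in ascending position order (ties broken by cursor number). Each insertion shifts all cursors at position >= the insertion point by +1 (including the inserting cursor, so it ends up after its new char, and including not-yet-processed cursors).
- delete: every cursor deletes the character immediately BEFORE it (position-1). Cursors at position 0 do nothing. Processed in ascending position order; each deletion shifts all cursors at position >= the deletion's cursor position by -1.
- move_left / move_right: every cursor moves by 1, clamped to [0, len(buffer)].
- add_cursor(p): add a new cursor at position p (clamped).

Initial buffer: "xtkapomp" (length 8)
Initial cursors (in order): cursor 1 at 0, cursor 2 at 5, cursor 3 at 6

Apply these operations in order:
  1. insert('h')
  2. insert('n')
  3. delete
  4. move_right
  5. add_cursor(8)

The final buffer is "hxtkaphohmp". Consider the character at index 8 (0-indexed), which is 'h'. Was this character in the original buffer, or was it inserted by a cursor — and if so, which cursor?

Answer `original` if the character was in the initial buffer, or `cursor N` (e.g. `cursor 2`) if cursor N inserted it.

After op 1 (insert('h')): buffer="hxtkaphohmp" (len 11), cursors c1@1 c2@7 c3@9, authorship 1.....2.3..
After op 2 (insert('n')): buffer="hnxtkaphnohnmp" (len 14), cursors c1@2 c2@9 c3@12, authorship 11.....22.33..
After op 3 (delete): buffer="hxtkaphohmp" (len 11), cursors c1@1 c2@7 c3@9, authorship 1.....2.3..
After op 4 (move_right): buffer="hxtkaphohmp" (len 11), cursors c1@2 c2@8 c3@10, authorship 1.....2.3..
After op 5 (add_cursor(8)): buffer="hxtkaphohmp" (len 11), cursors c1@2 c2@8 c4@8 c3@10, authorship 1.....2.3..
Authorship (.=original, N=cursor N): 1 . . . . . 2 . 3 . .
Index 8: author = 3

Answer: cursor 3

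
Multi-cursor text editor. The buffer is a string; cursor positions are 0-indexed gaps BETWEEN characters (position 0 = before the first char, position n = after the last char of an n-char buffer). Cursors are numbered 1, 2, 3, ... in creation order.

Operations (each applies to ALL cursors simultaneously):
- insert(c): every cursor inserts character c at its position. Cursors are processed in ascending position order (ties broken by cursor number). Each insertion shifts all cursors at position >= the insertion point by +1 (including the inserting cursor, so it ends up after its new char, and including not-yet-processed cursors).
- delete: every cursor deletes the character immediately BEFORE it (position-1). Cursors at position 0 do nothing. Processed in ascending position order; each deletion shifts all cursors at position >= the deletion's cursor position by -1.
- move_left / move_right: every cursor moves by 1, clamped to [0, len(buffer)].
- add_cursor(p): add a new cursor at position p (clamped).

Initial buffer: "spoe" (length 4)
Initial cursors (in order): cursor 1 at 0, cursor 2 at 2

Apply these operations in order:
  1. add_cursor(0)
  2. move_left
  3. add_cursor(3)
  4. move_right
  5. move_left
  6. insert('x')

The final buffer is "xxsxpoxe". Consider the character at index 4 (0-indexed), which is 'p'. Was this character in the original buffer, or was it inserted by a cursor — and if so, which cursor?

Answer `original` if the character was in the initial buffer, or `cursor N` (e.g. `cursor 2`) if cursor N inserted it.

Answer: original

Derivation:
After op 1 (add_cursor(0)): buffer="spoe" (len 4), cursors c1@0 c3@0 c2@2, authorship ....
After op 2 (move_left): buffer="spoe" (len 4), cursors c1@0 c3@0 c2@1, authorship ....
After op 3 (add_cursor(3)): buffer="spoe" (len 4), cursors c1@0 c3@0 c2@1 c4@3, authorship ....
After op 4 (move_right): buffer="spoe" (len 4), cursors c1@1 c3@1 c2@2 c4@4, authorship ....
After op 5 (move_left): buffer="spoe" (len 4), cursors c1@0 c3@0 c2@1 c4@3, authorship ....
After op 6 (insert('x')): buffer="xxsxpoxe" (len 8), cursors c1@2 c3@2 c2@4 c4@7, authorship 13.2..4.
Authorship (.=original, N=cursor N): 1 3 . 2 . . 4 .
Index 4: author = original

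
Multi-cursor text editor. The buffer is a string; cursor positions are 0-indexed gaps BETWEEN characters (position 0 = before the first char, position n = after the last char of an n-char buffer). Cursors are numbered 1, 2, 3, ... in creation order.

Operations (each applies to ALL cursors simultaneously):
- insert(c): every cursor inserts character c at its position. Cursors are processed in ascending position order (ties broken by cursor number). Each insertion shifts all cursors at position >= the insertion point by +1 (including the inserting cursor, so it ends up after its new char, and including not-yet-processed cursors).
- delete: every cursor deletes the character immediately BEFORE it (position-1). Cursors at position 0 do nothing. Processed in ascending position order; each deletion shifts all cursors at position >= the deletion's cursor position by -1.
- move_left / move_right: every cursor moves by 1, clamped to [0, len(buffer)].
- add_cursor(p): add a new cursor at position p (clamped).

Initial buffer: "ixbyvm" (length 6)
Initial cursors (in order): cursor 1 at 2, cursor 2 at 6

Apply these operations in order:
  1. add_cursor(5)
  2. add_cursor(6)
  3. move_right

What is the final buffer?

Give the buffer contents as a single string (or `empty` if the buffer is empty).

Answer: ixbyvm

Derivation:
After op 1 (add_cursor(5)): buffer="ixbyvm" (len 6), cursors c1@2 c3@5 c2@6, authorship ......
After op 2 (add_cursor(6)): buffer="ixbyvm" (len 6), cursors c1@2 c3@5 c2@6 c4@6, authorship ......
After op 3 (move_right): buffer="ixbyvm" (len 6), cursors c1@3 c2@6 c3@6 c4@6, authorship ......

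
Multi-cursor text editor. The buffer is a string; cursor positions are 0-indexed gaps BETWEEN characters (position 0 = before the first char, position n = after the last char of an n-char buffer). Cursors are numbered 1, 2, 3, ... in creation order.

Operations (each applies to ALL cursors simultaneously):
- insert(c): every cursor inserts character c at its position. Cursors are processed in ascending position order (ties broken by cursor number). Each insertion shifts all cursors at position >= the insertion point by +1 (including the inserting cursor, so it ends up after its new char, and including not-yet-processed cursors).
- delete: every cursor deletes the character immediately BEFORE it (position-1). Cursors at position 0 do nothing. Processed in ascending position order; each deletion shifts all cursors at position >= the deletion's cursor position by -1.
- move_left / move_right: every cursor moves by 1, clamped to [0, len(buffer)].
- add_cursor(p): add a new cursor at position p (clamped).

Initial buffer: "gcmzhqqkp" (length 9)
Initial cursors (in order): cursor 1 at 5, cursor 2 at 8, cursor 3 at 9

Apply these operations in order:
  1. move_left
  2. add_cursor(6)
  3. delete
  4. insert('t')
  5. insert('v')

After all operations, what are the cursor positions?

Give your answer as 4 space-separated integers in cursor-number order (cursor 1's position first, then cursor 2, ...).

After op 1 (move_left): buffer="gcmzhqqkp" (len 9), cursors c1@4 c2@7 c3@8, authorship .........
After op 2 (add_cursor(6)): buffer="gcmzhqqkp" (len 9), cursors c1@4 c4@6 c2@7 c3@8, authorship .........
After op 3 (delete): buffer="gcmhp" (len 5), cursors c1@3 c2@4 c3@4 c4@4, authorship .....
After op 4 (insert('t')): buffer="gcmthtttp" (len 9), cursors c1@4 c2@8 c3@8 c4@8, authorship ...1.234.
After op 5 (insert('v')): buffer="gcmtvhtttvvvp" (len 13), cursors c1@5 c2@12 c3@12 c4@12, authorship ...11.234234.

Answer: 5 12 12 12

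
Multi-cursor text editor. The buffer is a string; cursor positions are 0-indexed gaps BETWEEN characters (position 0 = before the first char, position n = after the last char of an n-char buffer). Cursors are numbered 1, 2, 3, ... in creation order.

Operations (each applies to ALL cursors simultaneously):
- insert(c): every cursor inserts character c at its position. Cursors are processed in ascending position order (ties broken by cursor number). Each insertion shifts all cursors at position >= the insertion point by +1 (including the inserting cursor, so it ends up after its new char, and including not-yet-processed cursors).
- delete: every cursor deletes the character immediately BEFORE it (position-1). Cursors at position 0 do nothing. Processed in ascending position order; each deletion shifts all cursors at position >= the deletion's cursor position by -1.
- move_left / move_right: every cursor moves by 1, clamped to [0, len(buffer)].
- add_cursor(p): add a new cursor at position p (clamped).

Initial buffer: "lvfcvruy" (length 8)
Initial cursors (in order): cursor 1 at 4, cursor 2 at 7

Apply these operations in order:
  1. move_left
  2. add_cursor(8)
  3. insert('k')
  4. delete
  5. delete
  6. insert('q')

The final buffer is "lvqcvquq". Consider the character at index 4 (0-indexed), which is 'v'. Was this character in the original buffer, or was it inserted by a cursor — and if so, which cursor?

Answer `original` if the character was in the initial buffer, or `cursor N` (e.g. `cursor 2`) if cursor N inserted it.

After op 1 (move_left): buffer="lvfcvruy" (len 8), cursors c1@3 c2@6, authorship ........
After op 2 (add_cursor(8)): buffer="lvfcvruy" (len 8), cursors c1@3 c2@6 c3@8, authorship ........
After op 3 (insert('k')): buffer="lvfkcvrkuyk" (len 11), cursors c1@4 c2@8 c3@11, authorship ...1...2..3
After op 4 (delete): buffer="lvfcvruy" (len 8), cursors c1@3 c2@6 c3@8, authorship ........
After op 5 (delete): buffer="lvcvu" (len 5), cursors c1@2 c2@4 c3@5, authorship .....
After op 6 (insert('q')): buffer="lvqcvquq" (len 8), cursors c1@3 c2@6 c3@8, authorship ..1..2.3
Authorship (.=original, N=cursor N): . . 1 . . 2 . 3
Index 4: author = original

Answer: original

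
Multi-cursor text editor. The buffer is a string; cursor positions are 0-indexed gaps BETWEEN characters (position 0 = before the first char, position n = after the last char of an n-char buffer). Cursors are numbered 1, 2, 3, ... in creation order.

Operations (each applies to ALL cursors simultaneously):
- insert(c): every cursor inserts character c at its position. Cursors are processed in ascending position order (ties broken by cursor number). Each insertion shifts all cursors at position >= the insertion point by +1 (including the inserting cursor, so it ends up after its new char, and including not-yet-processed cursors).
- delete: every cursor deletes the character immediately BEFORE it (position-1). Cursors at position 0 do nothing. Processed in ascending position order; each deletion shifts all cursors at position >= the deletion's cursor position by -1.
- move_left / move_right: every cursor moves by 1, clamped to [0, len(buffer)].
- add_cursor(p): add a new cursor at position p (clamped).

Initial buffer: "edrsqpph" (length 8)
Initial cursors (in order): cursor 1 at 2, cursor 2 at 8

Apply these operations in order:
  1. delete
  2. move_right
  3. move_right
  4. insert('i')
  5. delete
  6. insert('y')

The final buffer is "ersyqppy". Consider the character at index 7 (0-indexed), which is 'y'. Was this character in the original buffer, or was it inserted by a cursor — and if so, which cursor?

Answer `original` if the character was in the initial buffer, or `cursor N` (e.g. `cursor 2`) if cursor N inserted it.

Answer: cursor 2

Derivation:
After op 1 (delete): buffer="ersqpp" (len 6), cursors c1@1 c2@6, authorship ......
After op 2 (move_right): buffer="ersqpp" (len 6), cursors c1@2 c2@6, authorship ......
After op 3 (move_right): buffer="ersqpp" (len 6), cursors c1@3 c2@6, authorship ......
After op 4 (insert('i')): buffer="ersiqppi" (len 8), cursors c1@4 c2@8, authorship ...1...2
After op 5 (delete): buffer="ersqpp" (len 6), cursors c1@3 c2@6, authorship ......
After op 6 (insert('y')): buffer="ersyqppy" (len 8), cursors c1@4 c2@8, authorship ...1...2
Authorship (.=original, N=cursor N): . . . 1 . . . 2
Index 7: author = 2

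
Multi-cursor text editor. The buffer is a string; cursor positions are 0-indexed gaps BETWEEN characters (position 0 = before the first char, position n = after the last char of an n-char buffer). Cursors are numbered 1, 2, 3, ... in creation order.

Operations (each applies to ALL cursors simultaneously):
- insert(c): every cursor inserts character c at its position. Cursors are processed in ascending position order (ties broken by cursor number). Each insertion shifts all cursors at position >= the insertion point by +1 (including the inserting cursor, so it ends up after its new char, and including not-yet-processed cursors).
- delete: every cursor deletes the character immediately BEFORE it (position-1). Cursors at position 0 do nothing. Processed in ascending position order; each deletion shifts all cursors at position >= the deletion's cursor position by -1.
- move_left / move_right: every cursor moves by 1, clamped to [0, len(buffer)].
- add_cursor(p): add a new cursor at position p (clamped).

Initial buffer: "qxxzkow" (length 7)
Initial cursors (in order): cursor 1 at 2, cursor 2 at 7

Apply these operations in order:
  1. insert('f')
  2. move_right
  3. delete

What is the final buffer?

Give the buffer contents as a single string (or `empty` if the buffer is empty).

After op 1 (insert('f')): buffer="qxfxzkowf" (len 9), cursors c1@3 c2@9, authorship ..1.....2
After op 2 (move_right): buffer="qxfxzkowf" (len 9), cursors c1@4 c2@9, authorship ..1.....2
After op 3 (delete): buffer="qxfzkow" (len 7), cursors c1@3 c2@7, authorship ..1....

Answer: qxfzkow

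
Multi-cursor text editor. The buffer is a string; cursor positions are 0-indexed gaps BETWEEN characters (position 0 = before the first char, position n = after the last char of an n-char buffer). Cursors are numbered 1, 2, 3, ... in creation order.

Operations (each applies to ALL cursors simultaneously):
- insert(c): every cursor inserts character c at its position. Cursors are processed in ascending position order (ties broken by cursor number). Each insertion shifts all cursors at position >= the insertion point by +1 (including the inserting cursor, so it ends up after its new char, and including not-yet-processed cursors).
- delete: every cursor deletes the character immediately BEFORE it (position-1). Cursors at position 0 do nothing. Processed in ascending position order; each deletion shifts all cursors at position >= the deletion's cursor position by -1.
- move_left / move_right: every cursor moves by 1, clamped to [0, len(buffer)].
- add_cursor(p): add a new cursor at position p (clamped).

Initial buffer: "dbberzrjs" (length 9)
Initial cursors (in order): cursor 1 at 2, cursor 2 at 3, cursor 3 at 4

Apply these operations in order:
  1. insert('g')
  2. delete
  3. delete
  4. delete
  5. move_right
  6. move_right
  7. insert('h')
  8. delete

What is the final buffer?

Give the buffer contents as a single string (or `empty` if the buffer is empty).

After op 1 (insert('g')): buffer="dbgbgegrzrjs" (len 12), cursors c1@3 c2@5 c3@7, authorship ..1.2.3.....
After op 2 (delete): buffer="dbberzrjs" (len 9), cursors c1@2 c2@3 c3@4, authorship .........
After op 3 (delete): buffer="drzrjs" (len 6), cursors c1@1 c2@1 c3@1, authorship ......
After op 4 (delete): buffer="rzrjs" (len 5), cursors c1@0 c2@0 c3@0, authorship .....
After op 5 (move_right): buffer="rzrjs" (len 5), cursors c1@1 c2@1 c3@1, authorship .....
After op 6 (move_right): buffer="rzrjs" (len 5), cursors c1@2 c2@2 c3@2, authorship .....
After op 7 (insert('h')): buffer="rzhhhrjs" (len 8), cursors c1@5 c2@5 c3@5, authorship ..123...
After op 8 (delete): buffer="rzrjs" (len 5), cursors c1@2 c2@2 c3@2, authorship .....

Answer: rzrjs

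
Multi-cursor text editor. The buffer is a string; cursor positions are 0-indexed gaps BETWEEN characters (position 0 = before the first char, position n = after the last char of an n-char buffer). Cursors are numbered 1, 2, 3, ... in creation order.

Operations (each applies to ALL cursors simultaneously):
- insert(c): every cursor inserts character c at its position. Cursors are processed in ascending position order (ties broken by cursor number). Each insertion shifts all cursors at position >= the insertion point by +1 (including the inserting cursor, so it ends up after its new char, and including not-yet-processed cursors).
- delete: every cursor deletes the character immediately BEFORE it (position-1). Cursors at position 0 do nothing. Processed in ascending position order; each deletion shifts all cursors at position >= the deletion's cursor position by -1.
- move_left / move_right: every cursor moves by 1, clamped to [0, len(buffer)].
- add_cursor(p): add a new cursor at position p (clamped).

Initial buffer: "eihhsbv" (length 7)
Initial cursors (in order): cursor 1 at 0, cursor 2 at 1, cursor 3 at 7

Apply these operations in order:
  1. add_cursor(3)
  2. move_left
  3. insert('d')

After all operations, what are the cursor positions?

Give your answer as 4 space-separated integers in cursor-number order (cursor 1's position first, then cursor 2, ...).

Answer: 2 2 10 5

Derivation:
After op 1 (add_cursor(3)): buffer="eihhsbv" (len 7), cursors c1@0 c2@1 c4@3 c3@7, authorship .......
After op 2 (move_left): buffer="eihhsbv" (len 7), cursors c1@0 c2@0 c4@2 c3@6, authorship .......
After op 3 (insert('d')): buffer="ddeidhhsbdv" (len 11), cursors c1@2 c2@2 c4@5 c3@10, authorship 12..4....3.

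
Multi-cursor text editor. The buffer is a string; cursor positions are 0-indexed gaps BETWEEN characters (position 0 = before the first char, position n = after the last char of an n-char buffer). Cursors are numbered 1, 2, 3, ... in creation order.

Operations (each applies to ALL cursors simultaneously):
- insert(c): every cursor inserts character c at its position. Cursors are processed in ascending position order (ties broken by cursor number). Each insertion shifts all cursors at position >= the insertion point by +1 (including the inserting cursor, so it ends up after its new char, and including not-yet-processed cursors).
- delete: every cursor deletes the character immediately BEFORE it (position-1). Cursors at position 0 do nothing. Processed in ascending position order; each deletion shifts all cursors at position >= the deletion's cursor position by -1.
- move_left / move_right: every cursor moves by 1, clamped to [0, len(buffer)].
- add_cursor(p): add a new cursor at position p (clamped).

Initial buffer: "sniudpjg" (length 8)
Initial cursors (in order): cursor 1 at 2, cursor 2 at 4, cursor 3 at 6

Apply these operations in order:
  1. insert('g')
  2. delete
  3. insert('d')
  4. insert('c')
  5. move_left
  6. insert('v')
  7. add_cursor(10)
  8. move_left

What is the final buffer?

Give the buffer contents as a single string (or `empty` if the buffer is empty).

Answer: sndvciudvcdpdvcjg

Derivation:
After op 1 (insert('g')): buffer="sngiugdpgjg" (len 11), cursors c1@3 c2@6 c3@9, authorship ..1..2..3..
After op 2 (delete): buffer="sniudpjg" (len 8), cursors c1@2 c2@4 c3@6, authorship ........
After op 3 (insert('d')): buffer="sndiuddpdjg" (len 11), cursors c1@3 c2@6 c3@9, authorship ..1..2..3..
After op 4 (insert('c')): buffer="sndciudcdpdcjg" (len 14), cursors c1@4 c2@8 c3@12, authorship ..11..22..33..
After op 5 (move_left): buffer="sndciudcdpdcjg" (len 14), cursors c1@3 c2@7 c3@11, authorship ..11..22..33..
After op 6 (insert('v')): buffer="sndvciudvcdpdvcjg" (len 17), cursors c1@4 c2@9 c3@14, authorship ..111..222..333..
After op 7 (add_cursor(10)): buffer="sndvciudvcdpdvcjg" (len 17), cursors c1@4 c2@9 c4@10 c3@14, authorship ..111..222..333..
After op 8 (move_left): buffer="sndvciudvcdpdvcjg" (len 17), cursors c1@3 c2@8 c4@9 c3@13, authorship ..111..222..333..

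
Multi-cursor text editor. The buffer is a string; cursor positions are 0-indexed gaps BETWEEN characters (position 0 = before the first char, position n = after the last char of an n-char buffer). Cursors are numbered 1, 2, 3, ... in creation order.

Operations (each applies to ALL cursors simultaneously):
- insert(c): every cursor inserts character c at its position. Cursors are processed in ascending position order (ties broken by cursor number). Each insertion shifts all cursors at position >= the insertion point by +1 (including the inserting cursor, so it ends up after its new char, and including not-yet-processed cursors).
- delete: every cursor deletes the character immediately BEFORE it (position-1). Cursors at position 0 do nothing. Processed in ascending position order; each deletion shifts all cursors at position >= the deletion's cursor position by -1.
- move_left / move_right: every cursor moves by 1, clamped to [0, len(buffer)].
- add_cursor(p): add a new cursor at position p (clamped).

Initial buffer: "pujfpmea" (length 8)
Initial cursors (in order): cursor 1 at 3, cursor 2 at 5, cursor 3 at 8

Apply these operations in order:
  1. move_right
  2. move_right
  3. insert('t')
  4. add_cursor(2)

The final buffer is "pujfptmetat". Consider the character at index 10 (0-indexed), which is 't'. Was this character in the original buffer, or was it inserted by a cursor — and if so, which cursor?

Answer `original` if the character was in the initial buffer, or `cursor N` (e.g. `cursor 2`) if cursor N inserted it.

After op 1 (move_right): buffer="pujfpmea" (len 8), cursors c1@4 c2@6 c3@8, authorship ........
After op 2 (move_right): buffer="pujfpmea" (len 8), cursors c1@5 c2@7 c3@8, authorship ........
After op 3 (insert('t')): buffer="pujfptmetat" (len 11), cursors c1@6 c2@9 c3@11, authorship .....1..2.3
After op 4 (add_cursor(2)): buffer="pujfptmetat" (len 11), cursors c4@2 c1@6 c2@9 c3@11, authorship .....1..2.3
Authorship (.=original, N=cursor N): . . . . . 1 . . 2 . 3
Index 10: author = 3

Answer: cursor 3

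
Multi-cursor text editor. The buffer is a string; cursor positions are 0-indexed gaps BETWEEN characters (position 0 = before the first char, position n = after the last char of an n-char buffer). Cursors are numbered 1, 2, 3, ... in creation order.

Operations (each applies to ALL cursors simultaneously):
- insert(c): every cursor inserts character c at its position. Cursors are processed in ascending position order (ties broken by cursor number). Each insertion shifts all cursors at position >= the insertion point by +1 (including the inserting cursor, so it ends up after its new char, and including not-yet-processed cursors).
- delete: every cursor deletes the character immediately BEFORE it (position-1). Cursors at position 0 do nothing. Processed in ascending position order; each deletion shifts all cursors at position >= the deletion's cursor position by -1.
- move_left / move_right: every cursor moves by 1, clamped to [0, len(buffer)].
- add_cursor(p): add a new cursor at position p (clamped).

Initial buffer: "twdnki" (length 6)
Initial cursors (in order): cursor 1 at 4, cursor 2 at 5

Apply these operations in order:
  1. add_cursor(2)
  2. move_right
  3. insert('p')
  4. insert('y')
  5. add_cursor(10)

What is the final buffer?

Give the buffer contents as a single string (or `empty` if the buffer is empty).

After op 1 (add_cursor(2)): buffer="twdnki" (len 6), cursors c3@2 c1@4 c2@5, authorship ......
After op 2 (move_right): buffer="twdnki" (len 6), cursors c3@3 c1@5 c2@6, authorship ......
After op 3 (insert('p')): buffer="twdpnkpip" (len 9), cursors c3@4 c1@7 c2@9, authorship ...3..1.2
After op 4 (insert('y')): buffer="twdpynkpyipy" (len 12), cursors c3@5 c1@9 c2@12, authorship ...33..11.22
After op 5 (add_cursor(10)): buffer="twdpynkpyipy" (len 12), cursors c3@5 c1@9 c4@10 c2@12, authorship ...33..11.22

Answer: twdpynkpyipy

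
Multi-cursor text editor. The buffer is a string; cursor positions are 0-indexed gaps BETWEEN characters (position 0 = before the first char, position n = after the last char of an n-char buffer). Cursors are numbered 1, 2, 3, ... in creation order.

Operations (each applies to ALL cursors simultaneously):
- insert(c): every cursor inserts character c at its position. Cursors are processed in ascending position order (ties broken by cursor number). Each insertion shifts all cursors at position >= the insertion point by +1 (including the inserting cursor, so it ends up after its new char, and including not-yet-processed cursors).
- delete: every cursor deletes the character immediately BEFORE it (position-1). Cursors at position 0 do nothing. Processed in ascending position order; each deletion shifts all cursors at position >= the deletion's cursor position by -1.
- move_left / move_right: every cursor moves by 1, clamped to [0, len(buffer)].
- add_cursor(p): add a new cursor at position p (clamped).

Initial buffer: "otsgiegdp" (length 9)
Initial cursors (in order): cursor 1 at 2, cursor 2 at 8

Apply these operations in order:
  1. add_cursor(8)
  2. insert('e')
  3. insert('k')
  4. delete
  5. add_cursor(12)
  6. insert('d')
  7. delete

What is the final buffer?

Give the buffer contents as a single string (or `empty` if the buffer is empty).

Answer: otesgiegdeep

Derivation:
After op 1 (add_cursor(8)): buffer="otsgiegdp" (len 9), cursors c1@2 c2@8 c3@8, authorship .........
After op 2 (insert('e')): buffer="otesgiegdeep" (len 12), cursors c1@3 c2@11 c3@11, authorship ..1......23.
After op 3 (insert('k')): buffer="oteksgiegdeekkp" (len 15), cursors c1@4 c2@14 c3@14, authorship ..11......2323.
After op 4 (delete): buffer="otesgiegdeep" (len 12), cursors c1@3 c2@11 c3@11, authorship ..1......23.
After op 5 (add_cursor(12)): buffer="otesgiegdeep" (len 12), cursors c1@3 c2@11 c3@11 c4@12, authorship ..1......23.
After op 6 (insert('d')): buffer="otedsgiegdeeddpd" (len 16), cursors c1@4 c2@14 c3@14 c4@16, authorship ..11......2323.4
After op 7 (delete): buffer="otesgiegdeep" (len 12), cursors c1@3 c2@11 c3@11 c4@12, authorship ..1......23.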